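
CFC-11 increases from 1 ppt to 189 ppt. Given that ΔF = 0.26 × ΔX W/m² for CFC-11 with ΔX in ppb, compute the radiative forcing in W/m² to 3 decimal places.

ΔF = 0.049 W/m²

CFC-11: Δ = 189 − 1 = 188 ppt = 0.188 ppb; ΔF = 0.26 × 0.188 = 0.0489 W/m².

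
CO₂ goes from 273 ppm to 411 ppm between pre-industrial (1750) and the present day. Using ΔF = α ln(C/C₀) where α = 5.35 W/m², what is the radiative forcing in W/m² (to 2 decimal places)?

CO₂ absorption bands are partially saturated, so forcing scales with the logarithm of the concentration ratio.
CO₂: 5.35 × ln(411/273) = 5.35 × ln(1.50549) = 5.35 × 0.40912 = 2.1888 W/m².

ΔF = 2.19 W/m²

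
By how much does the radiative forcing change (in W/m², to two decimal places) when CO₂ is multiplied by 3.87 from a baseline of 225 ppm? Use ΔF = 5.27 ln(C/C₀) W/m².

ΔF = 5.27 × ln(3.87) = 5.27 × 1.35325 = 7.1316 W/m².

ΔF = 7.13 W/m²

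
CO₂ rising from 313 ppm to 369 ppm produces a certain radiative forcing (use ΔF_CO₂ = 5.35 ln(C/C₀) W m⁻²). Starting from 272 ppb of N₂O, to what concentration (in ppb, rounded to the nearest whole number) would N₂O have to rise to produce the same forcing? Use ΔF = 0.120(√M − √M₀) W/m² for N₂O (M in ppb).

M ≈ 568 ppb

CO₂ forcing: 5.35 × ln(369/313) = 5.35 × 0.164593 = 0.88057 W/m².
Set 0.120(√M − √272) = 0.88057: √M = 0.88057/0.120 + √272 = 7.3381 + 16.4924 = 23.8305.
M = (23.8305)² = 567.89 ppb.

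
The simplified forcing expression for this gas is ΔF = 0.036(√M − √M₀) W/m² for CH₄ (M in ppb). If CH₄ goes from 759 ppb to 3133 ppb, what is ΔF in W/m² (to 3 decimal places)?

ΔF = 1.023 W/m²

CH₄: 0.036 × (√3133 − √759) = 0.036 × (55.9732 − 27.5500) = 0.036 × 28.4232 = 1.0232 W/m².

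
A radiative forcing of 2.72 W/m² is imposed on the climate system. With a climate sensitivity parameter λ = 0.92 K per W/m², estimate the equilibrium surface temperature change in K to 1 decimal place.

ΔT = λ ΔF = 0.92 × 2.72 = 2.5024 K.

ΔT = 2.5 K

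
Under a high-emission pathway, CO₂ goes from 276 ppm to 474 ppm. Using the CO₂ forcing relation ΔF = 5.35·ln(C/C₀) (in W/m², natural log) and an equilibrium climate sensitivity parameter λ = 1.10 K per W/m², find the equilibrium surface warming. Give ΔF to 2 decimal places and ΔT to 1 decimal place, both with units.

CO₂: 5.35 × ln(474/276) = 5.35 × ln(1.71739) = 5.35 × 0.54081 = 2.8933 W/m².
ΔT = λ ΔF = 1.10 × 2.89 = 3.1790 K.

ΔF = 2.89 W/m²; ΔT = 3.2 K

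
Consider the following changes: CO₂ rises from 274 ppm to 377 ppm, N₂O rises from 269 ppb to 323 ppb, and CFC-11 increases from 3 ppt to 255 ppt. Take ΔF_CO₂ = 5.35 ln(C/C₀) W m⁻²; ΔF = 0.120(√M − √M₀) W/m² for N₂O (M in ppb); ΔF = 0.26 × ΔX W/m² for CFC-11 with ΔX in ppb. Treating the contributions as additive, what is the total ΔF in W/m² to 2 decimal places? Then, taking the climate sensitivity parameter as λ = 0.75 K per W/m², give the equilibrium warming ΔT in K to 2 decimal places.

CO₂: 5.35 × ln(377/274) = 5.35 × ln(1.37591) = 5.35 × 0.31912 = 1.7073 W/m².
N₂O: 0.120 × (√323 − √269) = 0.120 × (17.9722 − 16.4012) = 0.120 × 1.5710 = 0.1885 W/m².
CFC-11: Δ = 255 − 3 = 252 ppt = 0.252 ppb; ΔF = 0.26 × 0.252 = 0.0655 W/m².
Total ΔF = 1.7073 + 0.1885 + 0.0655 = 1.9613 W/m².
ΔT = λ ΔF = 0.75 × 1.96 = 1.4700 K.

ΔF = 1.96 W/m²; ΔT = 1.47 K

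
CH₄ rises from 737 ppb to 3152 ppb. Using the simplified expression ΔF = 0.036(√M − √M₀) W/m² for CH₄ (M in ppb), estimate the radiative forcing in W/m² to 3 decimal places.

CH₄: 0.036 × (√3152 − √737) = 0.036 × (56.1427 − 27.1477) = 0.036 × 28.9950 = 1.0438 W/m².

ΔF = 1.044 W/m²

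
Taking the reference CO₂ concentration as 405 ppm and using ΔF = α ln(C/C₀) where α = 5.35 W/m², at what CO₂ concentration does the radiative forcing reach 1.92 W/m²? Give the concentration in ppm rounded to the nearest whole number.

C ≈ 580 ppm

Set 5.35 ln(C/405) = 1.92, so ln(C/405) = 1.92/5.35 = 0.35888.
Then C/405 = e^0.35888 = 1.43172, giving C = 405 × 1.43172 = 579.85 ppm.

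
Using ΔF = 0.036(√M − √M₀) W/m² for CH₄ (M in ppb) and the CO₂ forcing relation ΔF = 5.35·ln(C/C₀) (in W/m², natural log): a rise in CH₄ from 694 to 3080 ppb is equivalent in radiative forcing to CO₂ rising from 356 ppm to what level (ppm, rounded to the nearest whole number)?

C ≈ 433 ppm

CH₄ forcing: 0.036 × (√3080 − √694) = 0.036 × (55.4977 − 26.3439) = 0.036 × 29.1538 = 1.04954 W/m².
Set 5.35 ln(C/356) = 1.04954: ln(C/356) = 1.04954/5.35 = 0.19618, so C = 356 × e^0.19618 = 356 × 1.21675 = 433.16 ppm.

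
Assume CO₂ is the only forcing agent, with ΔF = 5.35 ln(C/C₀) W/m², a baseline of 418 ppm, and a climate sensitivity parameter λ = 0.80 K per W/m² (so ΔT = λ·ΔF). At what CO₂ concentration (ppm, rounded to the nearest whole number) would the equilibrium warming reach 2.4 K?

C ≈ 732 ppm

Required forcing: ΔF = ΔT/λ = 2.4/0.80 = 3.0000 W/m².
Then ln(C/418) = ΔF/5.35 = 3.0000/5.35 = 0.56075.
So C = 418 × e^0.56075 = 418 × 1.75199 = 732.33 ppm.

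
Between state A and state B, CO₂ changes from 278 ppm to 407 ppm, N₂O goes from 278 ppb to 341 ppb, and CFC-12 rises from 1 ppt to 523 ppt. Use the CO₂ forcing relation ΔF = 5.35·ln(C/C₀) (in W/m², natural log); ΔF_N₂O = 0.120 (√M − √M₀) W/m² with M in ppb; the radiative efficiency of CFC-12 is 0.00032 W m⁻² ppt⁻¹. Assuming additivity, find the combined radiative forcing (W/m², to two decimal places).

CO₂: 5.35 × ln(407/278) = 5.35 × ln(1.46403) = 5.35 × 0.38119 = 2.0394 W/m².
N₂O: 0.120 × (√341 − √278) = 0.120 × (18.4662 − 16.6733) = 0.120 × 1.7929 = 0.2151 W/m².
CFC-12: ΔF = 0.00032 × (523 − 1) = 0.00032 × 522 = 0.1670 W/m².
Total ΔF = 2.0394 + 0.2151 + 0.1670 = 2.4215 W/m².

ΔF = 2.42 W/m²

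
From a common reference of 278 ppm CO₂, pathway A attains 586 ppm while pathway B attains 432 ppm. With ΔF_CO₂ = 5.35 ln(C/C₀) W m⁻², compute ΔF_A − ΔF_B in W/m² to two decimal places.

ΔF_A = 5.35 ln(586/278) = 5.35 × 0.74570 = 3.9895 W/m².
ΔF_B = 5.35 ln(432/278) = 5.35 × 0.44080 = 2.3583 W/m².
Difference: 3.9895 − 2.3583 = 1.6312 W/m².

ΔF_A − ΔF_B = 1.63 W/m²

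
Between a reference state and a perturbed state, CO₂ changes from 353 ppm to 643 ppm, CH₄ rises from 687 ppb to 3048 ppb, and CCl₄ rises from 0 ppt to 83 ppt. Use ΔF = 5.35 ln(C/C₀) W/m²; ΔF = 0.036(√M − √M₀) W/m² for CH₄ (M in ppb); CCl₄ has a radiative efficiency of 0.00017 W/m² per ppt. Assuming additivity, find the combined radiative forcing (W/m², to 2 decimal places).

CO₂: 5.35 × ln(643/353) = 5.35 × ln(1.82153) = 5.35 × 0.59968 = 3.2083 W/m².
CH₄: 0.036 × (√3048 − √687) = 0.036 × (55.2087 − 26.2107) = 0.036 × 28.9980 = 1.0439 W/m².
CCl₄: ΔF = 0.00017 × (83 − 0) = 0.00017 × 83 = 0.0141 W/m².
Total ΔF = 3.2083 + 1.0439 + 0.0141 = 4.2663 W/m².

ΔF = 4.27 W/m²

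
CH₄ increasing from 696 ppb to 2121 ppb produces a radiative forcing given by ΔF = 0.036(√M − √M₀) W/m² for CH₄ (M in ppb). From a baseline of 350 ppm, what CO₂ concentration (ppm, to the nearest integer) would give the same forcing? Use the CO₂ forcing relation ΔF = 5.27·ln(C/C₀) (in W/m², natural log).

CH₄ forcing: 0.036 × (√2121 − √696) = 0.036 × (46.0543 − 26.3818) = 0.036 × 19.6725 = 0.70821 W/m².
Set 5.27 ln(C/350) = 0.70821: ln(C/350) = 0.70821/5.27 = 0.13439, so C = 350 × e^0.13439 = 350 × 1.14384 = 400.34 ppm.

C ≈ 400 ppm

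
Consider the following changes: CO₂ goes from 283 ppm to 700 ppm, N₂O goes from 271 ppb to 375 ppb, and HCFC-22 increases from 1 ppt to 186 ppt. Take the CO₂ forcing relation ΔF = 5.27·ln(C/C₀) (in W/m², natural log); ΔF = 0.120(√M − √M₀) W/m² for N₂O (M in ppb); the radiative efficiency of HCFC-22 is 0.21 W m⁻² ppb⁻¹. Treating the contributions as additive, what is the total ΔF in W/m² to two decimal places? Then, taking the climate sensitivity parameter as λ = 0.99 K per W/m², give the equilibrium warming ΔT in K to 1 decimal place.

ΔF = 5.16 W/m²; ΔT = 5.1 K

CO₂: 5.27 × ln(700/283) = 5.27 × ln(2.47350) = 5.27 × 0.90563 = 4.7727 W/m².
N₂O: 0.120 × (√375 − √271) = 0.120 × (19.3649 − 16.4621) = 0.120 × 2.9028 = 0.3483 W/m².
HCFC-22: Δ = 186 − 1 = 185 ppt = 0.185 ppb; ΔF = 0.21 × 0.185 = 0.0389 W/m².
Total ΔF = 4.7727 + 0.3483 + 0.0389 = 5.1599 W/m².
ΔT = λ ΔF = 0.99 × 5.16 = 5.1084 K.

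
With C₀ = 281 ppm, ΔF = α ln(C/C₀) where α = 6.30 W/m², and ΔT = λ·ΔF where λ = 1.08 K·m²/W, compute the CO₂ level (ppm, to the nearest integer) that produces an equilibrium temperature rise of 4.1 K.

Required forcing: ΔF = ΔT/λ = 4.1/1.08 = 3.7963 W/m².
Then ln(C/281) = ΔF/6.30 = 3.7963/6.30 = 0.60259.
So C = 281 × e^0.60259 = 281 × 1.82684 = 513.34 ppm.

C ≈ 513 ppm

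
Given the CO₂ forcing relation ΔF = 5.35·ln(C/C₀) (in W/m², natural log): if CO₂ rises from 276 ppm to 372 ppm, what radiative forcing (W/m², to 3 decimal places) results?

CO₂: 5.35 × ln(372/276) = 5.35 × ln(1.34783) = 5.35 × 0.29850 = 1.5970 W/m².

ΔF = 1.597 W/m²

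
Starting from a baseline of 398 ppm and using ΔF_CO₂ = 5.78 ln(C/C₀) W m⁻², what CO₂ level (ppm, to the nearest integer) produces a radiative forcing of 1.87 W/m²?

C ≈ 550 ppm

Set 5.78 ln(C/398) = 1.87, so ln(C/398) = 1.87/5.78 = 0.32353.
Then C/398 = e^0.32353 = 1.38200, giving C = 398 × 1.38200 = 550.04 ppm.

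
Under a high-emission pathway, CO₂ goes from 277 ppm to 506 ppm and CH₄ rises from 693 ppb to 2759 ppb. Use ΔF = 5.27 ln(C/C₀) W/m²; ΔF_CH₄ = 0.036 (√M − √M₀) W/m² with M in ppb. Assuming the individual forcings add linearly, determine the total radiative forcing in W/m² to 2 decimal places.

CO₂: 5.27 × ln(506/277) = 5.27 × ln(1.82671) = 5.27 × 0.60252 = 3.1753 W/m².
CH₄: 0.036 × (√2759 − √693) = 0.036 × (52.5262 − 26.3249) = 0.036 × 26.2013 = 0.9432 W/m².
Total ΔF = 3.1753 + 0.9432 = 4.1185 W/m².

ΔF = 4.12 W/m²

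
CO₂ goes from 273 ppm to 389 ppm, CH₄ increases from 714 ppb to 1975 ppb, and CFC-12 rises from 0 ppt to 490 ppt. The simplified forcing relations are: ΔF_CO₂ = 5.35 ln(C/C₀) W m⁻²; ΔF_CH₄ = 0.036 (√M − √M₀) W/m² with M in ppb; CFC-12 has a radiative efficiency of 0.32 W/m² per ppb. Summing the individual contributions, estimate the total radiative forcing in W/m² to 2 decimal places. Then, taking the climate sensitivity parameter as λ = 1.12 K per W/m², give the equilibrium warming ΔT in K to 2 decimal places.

ΔF = 2.69 W/m²; ΔT = 3.01 K

CO₂: 5.35 × ln(389/273) = 5.35 × ln(1.42491) = 5.35 × 0.35411 = 1.8945 W/m².
CH₄: 0.036 × (√1975 − √714) = 0.036 × (44.4410 − 26.7208) = 0.036 × 17.7202 = 0.6379 W/m².
CFC-12: Δ = 490 − 0 = 490 ppt = 0.490 ppb; ΔF = 0.32 × 0.490 = 0.1568 W/m².
Total ΔF = 1.8945 + 0.6379 + 0.1568 = 2.6892 W/m².
ΔT = λ ΔF = 1.12 × 2.69 = 3.0128 K.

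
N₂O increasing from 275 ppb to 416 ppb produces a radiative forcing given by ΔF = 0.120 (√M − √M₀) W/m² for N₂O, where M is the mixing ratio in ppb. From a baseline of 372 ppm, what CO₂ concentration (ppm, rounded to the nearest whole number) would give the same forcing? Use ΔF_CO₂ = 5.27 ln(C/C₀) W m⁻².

C ≈ 406 ppm

N₂O forcing: 0.120 × (√416 − √275) = 0.120 × (20.3961 − 16.5831) = 0.120 × 3.8130 = 0.45756 W/m².
Set 5.27 ln(C/372) = 0.45756: ln(C/372) = 0.45756/5.27 = 0.08682, so C = 372 × e^0.08682 = 372 × 1.09070 = 405.74 ppm.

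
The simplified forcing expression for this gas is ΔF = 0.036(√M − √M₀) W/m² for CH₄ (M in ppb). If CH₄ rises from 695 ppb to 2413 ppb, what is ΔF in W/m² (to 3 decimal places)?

ΔF = 0.819 W/m²

CH₄: 0.036 × (√2413 − √695) = 0.036 × (49.1223 − 26.3629) = 0.036 × 22.7594 = 0.8193 W/m².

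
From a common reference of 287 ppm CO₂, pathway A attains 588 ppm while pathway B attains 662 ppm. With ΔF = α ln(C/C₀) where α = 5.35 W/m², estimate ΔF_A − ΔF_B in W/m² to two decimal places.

ΔF_A − ΔF_B = -0.63 W/m²

ΔF_A = 5.35 ln(588/287) = 5.35 × 0.71724 = 3.8372 W/m².
ΔF_B = 5.35 ln(662/287) = 5.35 × 0.83578 = 4.4714 W/m².
Difference: 3.8372 − 4.4714 = -0.6342 W/m².
(Equivalently, ΔF_A − ΔF_B = 5.35 ln(588/662) = 5.35 × -0.11854 = -0.6342 W/m².)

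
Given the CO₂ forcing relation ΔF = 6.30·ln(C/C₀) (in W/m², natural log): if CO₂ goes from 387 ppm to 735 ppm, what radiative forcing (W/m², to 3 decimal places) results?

ΔF = 4.041 W/m²

CO₂: 6.30 × ln(735/387) = 6.30 × ln(1.89922) = 6.30 × 0.64144 = 4.0411 W/m².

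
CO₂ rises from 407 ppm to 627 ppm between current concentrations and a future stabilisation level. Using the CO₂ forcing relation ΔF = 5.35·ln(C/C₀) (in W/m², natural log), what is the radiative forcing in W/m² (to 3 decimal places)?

ΔF = 2.312 W/m²

CO₂: 5.35 × ln(627/407) = 5.35 × ln(1.54054) = 5.35 × 0.43213 = 2.3119 W/m².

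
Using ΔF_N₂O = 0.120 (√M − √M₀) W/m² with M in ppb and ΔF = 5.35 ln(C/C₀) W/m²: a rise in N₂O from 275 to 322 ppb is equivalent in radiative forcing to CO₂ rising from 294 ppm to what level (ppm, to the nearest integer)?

C ≈ 303 ppm

N₂O forcing: 0.120 × (√322 − √275) = 0.120 × (17.9444 − 16.5831) = 0.120 × 1.3613 = 0.16336 W/m².
Set 5.35 ln(C/294) = 0.16336: ln(C/294) = 0.16336/5.35 = 0.03053, so C = 294 × e^0.03053 = 294 × 1.03100 = 303.11 ppm.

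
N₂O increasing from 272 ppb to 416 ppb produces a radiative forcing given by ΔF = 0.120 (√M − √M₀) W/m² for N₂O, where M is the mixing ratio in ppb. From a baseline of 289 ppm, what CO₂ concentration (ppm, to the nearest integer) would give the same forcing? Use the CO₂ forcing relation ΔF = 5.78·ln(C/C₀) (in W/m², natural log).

N₂O forcing: 0.120 × (√416 − √272) = 0.120 × (20.3961 − 16.4924) = 0.120 × 3.9037 = 0.46844 W/m².
Set 5.78 ln(C/289) = 0.46844: ln(C/289) = 0.46844/5.78 = 0.08104, so C = 289 × e^0.08104 = 289 × 1.08441 = 313.39 ppm.

C ≈ 313 ppm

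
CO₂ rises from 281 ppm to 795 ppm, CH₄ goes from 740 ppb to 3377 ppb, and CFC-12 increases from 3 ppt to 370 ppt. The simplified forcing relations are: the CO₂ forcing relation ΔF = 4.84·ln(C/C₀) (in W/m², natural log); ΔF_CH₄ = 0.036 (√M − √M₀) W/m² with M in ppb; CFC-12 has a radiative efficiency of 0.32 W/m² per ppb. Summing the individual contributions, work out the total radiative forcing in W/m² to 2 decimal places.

CO₂: 4.84 × ln(795/281) = 4.84 × ln(2.82918) = 4.84 × 1.03999 = 5.0336 W/m².
CH₄: 0.036 × (√3377 − √740) = 0.036 × (58.1120 − 27.2029) = 0.036 × 30.9091 = 1.1127 W/m².
CFC-12: Δ = 370 − 3 = 367 ppt = 0.367 ppb; ΔF = 0.32 × 0.367 = 0.1174 W/m².
Total ΔF = 5.0336 + 1.1127 + 0.1174 = 6.2637 W/m².

ΔF = 6.26 W/m²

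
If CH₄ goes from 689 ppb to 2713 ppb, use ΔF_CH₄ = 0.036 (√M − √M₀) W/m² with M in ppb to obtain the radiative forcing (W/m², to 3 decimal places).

CH₄: 0.036 × (√2713 − √689) = 0.036 × (52.0865 − 26.2488) = 0.036 × 25.8377 = 0.9302 W/m².

ΔF = 0.930 W/m²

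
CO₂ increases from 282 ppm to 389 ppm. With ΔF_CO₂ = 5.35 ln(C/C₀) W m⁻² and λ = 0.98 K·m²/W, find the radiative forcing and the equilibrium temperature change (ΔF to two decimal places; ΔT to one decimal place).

ΔF = 1.72 W/m²; ΔT = 1.7 K

CO₂: 5.35 × ln(389/282) = 5.35 × ln(1.37943) = 5.35 × 0.32167 = 1.7209 W/m².
ΔT = λ ΔF = 0.98 × 1.72 = 1.6856 K.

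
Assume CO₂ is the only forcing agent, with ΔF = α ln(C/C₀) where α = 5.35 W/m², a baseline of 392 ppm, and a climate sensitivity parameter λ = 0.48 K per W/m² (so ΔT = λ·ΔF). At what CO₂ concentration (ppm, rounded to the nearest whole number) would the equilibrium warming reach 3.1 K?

C ≈ 1311 ppm

Required forcing: ΔF = ΔT/λ = 3.1/0.48 = 6.4583 W/m².
Then ln(C/392) = ΔF/5.35 = 6.4583/5.35 = 1.20716.
So C = 392 × e^1.20716 = 392 × 3.34397 = 1310.84 ppm.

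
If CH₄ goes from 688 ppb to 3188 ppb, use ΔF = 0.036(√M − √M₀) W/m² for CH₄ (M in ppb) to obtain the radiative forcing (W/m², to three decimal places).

CH₄: 0.036 × (√3188 − √688) = 0.036 × (56.4624 − 26.2298) = 0.036 × 30.2326 = 1.0884 W/m².

ΔF = 1.088 W/m²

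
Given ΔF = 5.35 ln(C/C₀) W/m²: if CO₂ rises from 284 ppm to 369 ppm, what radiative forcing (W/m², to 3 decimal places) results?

ΔF = 1.401 W/m²

CO₂ absorption bands are partially saturated, so forcing scales with the logarithm of the concentration ratio.
CO₂: 5.35 × ln(369/284) = 5.35 × ln(1.29930) = 5.35 × 0.26183 = 1.4008 W/m².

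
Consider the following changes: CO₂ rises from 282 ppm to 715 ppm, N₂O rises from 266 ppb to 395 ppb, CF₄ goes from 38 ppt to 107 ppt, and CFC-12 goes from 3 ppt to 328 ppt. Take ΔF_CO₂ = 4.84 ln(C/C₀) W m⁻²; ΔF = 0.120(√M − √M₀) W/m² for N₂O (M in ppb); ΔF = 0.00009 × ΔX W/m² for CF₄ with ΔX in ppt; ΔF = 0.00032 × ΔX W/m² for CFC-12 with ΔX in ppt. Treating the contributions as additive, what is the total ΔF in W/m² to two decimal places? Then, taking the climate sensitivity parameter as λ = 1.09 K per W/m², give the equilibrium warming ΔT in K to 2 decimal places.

CO₂: 4.84 × ln(715/282) = 4.84 × ln(2.53546) = 4.84 × 0.93038 = 4.5030 W/m².
N₂O: 0.120 × (√395 − √266) = 0.120 × (19.8746 − 16.3095) = 0.120 × 3.5651 = 0.4278 W/m².
CF₄: ΔF = 0.00009 × (107 − 38) = 0.00009 × 69 = 0.0062 W/m².
CFC-12: ΔF = 0.00032 × (328 − 3) = 0.00032 × 325 = 0.1040 W/m².
Total ΔF = 4.5030 + 0.4278 + 0.0062 + 0.1040 = 5.0410 W/m².
ΔT = λ ΔF = 1.09 × 5.04 = 5.4936 K.

ΔF = 5.04 W/m²; ΔT = 5.49 K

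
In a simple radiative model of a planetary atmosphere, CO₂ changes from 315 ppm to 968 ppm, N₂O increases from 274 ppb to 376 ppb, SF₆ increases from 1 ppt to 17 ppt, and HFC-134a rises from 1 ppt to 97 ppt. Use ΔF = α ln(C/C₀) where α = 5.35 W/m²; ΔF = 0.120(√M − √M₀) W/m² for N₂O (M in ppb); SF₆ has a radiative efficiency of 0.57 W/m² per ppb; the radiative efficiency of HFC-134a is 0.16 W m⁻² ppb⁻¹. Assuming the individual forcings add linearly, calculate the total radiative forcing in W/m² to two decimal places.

ΔF = 6.37 W/m²

CO₂: 5.35 × ln(968/315) = 5.35 × ln(3.07302) = 5.35 × 1.12266 = 6.0062 W/m².
N₂O: 0.120 × (√376 − √274) = 0.120 × (19.3907 − 16.5529) = 0.120 × 2.8378 = 0.3405 W/m².
SF₆: Δ = 17 − 1 = 16 ppt = 0.016 ppb; ΔF = 0.57 × 0.016 = 0.0091 W/m².
HFC-134a: Δ = 97 − 1 = 96 ppt = 0.096 ppb; ΔF = 0.16 × 0.096 = 0.0154 W/m².
Total ΔF = 6.0062 + 0.3405 + 0.0091 + 0.0154 = 6.3712 W/m².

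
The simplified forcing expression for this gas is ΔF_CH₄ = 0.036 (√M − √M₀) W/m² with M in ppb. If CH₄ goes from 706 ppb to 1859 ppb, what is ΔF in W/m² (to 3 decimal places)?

CH₄: 0.036 × (√1859 − √706) = 0.036 × (43.1161 − 26.5707) = 0.036 × 16.5454 = 0.5956 W/m².

ΔF = 0.596 W/m²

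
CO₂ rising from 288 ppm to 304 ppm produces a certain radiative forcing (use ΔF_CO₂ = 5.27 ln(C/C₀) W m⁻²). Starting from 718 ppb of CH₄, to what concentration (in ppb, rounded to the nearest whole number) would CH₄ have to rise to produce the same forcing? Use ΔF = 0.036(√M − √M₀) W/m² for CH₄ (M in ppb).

M ≈ 1205 ppb

CO₂ forcing: 5.27 × ln(304/288) = 5.27 × 0.054067 = 0.28493 W/m².
Set 0.036(√M − √718) = 0.28493: √M = 0.28493/0.036 + √718 = 7.9147 + 26.7955 = 34.7102.
M = (34.7102)² = 1204.80 ppb.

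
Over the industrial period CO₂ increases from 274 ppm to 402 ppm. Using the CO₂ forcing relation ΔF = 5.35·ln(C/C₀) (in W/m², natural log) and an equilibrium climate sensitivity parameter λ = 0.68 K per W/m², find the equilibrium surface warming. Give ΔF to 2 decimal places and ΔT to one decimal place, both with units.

ΔF = 2.05 W/m²; ΔT = 1.4 K

CO₂: 5.35 × ln(402/274) = 5.35 × ln(1.46715) = 5.35 × 0.38332 = 2.0508 W/m².
ΔT = λ ΔF = 0.68 × 2.05 = 1.3940 K.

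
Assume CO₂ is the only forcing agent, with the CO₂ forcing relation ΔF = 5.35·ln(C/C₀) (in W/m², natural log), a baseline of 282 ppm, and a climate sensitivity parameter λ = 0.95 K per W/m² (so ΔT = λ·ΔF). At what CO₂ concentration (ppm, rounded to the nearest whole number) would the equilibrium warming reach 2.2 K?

Required forcing: ΔF = ΔT/λ = 2.2/0.95 = 2.3158 W/m².
Then ln(C/282) = ΔF/5.35 = 2.3158/5.35 = 0.43286.
So C = 282 × e^0.43286 = 282 × 1.54166 = 434.75 ppm.

C ≈ 435 ppm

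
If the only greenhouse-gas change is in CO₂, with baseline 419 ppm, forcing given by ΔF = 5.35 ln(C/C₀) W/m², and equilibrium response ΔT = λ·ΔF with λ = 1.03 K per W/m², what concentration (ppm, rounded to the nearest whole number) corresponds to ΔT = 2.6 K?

Required forcing: ΔF = ΔT/λ = 2.6/1.03 = 2.5243 W/m².
Then ln(C/419) = ΔF/5.35 = 2.5243/5.35 = 0.47183.
So C = 419 × e^0.47183 = 419 × 1.60292 = 671.62 ppm.

C ≈ 672 ppm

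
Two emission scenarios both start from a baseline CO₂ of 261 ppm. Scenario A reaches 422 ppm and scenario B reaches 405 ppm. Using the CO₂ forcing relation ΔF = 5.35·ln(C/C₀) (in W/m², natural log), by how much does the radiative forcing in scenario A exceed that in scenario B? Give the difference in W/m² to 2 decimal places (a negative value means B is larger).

ΔF_A − ΔF_B = 0.22 W/m²

ΔF_A = 5.35 ln(422/261) = 5.35 × 0.48048 = 2.5706 W/m².
ΔF_B = 5.35 ln(405/261) = 5.35 × 0.43937 = 2.3506 W/m².
Difference: 2.5706 − 2.3506 = 0.2200 W/m².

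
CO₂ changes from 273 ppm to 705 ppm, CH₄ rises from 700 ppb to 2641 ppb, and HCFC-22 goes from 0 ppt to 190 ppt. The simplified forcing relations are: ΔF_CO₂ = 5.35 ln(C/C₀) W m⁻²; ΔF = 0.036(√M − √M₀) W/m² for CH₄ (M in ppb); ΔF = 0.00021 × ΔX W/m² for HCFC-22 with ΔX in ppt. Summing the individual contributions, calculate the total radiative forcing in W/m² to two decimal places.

CO₂: 5.35 × ln(705/273) = 5.35 × ln(2.58242) = 5.35 × 0.94873 = 5.0757 W/m².
CH₄: 0.036 × (√2641 − √700) = 0.036 × (51.3907 − 26.4575) = 0.036 × 24.9332 = 0.8976 W/m².
HCFC-22: ΔF = 0.00021 × (190 − 0) = 0.00021 × 190 = 0.0399 W/m².
Total ΔF = 5.0757 + 0.8976 + 0.0399 = 6.0132 W/m².

ΔF = 6.01 W/m²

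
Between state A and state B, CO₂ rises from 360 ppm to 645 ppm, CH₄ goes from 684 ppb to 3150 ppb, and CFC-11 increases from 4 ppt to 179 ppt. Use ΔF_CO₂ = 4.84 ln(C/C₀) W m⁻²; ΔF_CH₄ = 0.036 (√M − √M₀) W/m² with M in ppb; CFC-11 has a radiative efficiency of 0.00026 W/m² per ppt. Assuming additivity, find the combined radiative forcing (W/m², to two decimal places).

CO₂: 4.84 × ln(645/360) = 4.84 × ln(1.79167) = 4.84 × 0.58315 = 2.8224 W/m².
CH₄: 0.036 × (√3150 − √684) = 0.036 × (56.1249 − 26.1534) = 0.036 × 29.9715 = 1.0790 W/m².
CFC-11: ΔF = 0.00026 × (179 − 4) = 0.00026 × 175 = 0.0455 W/m².
Total ΔF = 2.8224 + 1.0790 + 0.0455 = 3.9469 W/m².

ΔF = 3.95 W/m²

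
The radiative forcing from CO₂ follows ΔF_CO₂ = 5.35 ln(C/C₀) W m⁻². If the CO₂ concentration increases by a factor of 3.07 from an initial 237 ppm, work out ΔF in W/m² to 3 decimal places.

ΔF = 6.001 W/m²

ΔF = 5.35 × ln(3.07) = 5.35 × 1.12168 = 6.0010 W/m².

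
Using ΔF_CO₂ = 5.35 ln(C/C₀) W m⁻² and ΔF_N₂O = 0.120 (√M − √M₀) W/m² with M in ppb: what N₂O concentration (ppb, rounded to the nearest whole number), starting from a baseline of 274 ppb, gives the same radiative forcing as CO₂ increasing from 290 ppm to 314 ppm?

CO₂ forcing: 5.35 × ln(314/290) = 5.35 × 0.079512 = 0.42539 W/m².
Set 0.120(√M − √274) = 0.42539: √M = 0.42539/0.120 + √274 = 3.5449 + 16.5529 = 20.0978.
M = (20.0978)² = 403.92 ppb.

M ≈ 404 ppb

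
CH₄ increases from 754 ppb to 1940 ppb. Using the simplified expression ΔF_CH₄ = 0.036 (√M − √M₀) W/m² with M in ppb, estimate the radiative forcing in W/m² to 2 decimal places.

ΔF = 0.60 W/m²

CH₄: 0.036 × (√1940 − √754) = 0.036 × (44.0454 − 27.4591) = 0.036 × 16.5863 = 0.5971 W/m².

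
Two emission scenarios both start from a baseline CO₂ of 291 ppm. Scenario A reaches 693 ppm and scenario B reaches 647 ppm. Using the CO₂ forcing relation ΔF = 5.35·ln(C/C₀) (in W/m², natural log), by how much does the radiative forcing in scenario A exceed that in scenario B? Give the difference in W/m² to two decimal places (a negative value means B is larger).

ΔF_A − ΔF_B = 0.37 W/m²

ΔF_A = 5.35 ln(693/291) = 5.35 × 0.86771 = 4.6422 W/m².
ΔF_B = 5.35 ln(647/291) = 5.35 × 0.79902 = 4.2748 W/m².
Difference: 4.6422 − 4.2748 = 0.3674 W/m².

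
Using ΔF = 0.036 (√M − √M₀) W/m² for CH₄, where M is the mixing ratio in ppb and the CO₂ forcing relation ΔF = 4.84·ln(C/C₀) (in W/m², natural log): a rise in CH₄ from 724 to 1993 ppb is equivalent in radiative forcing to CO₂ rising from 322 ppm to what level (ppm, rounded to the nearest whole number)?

CH₄ forcing: 0.036 × (√1993 − √724) = 0.036 × (44.6430 − 26.9072) = 0.036 × 17.7358 = 0.63849 W/m².
Set 4.84 ln(C/322) = 0.63849: ln(C/322) = 0.63849/4.84 = 0.13192, so C = 322 × e^0.13192 = 322 × 1.14102 = 367.41 ppm.

C ≈ 367 ppm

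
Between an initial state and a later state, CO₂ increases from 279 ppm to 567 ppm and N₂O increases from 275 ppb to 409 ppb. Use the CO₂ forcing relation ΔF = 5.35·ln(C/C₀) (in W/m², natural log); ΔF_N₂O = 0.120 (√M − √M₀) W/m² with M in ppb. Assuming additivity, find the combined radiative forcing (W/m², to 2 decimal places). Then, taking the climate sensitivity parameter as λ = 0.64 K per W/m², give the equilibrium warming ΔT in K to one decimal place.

CO₂: 5.35 × ln(567/279) = 5.35 × ln(2.03226) = 5.35 × 0.70915 = 3.7940 W/m².
N₂O: 0.120 × (√409 − √275) = 0.120 × (20.2237 − 16.5831) = 0.120 × 3.6406 = 0.4369 W/m².
Total ΔF = 3.7940 + 0.4369 = 4.2309 W/m².
ΔT = λ ΔF = 0.64 × 4.23 = 2.7072 K.

ΔF = 4.23 W/m²; ΔT = 2.7 K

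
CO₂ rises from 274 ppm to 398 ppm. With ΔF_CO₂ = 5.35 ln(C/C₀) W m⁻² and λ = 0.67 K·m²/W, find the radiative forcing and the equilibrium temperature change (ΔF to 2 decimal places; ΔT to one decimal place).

CO₂: 5.35 × ln(398/274) = 5.35 × ln(1.45255) = 5.35 × 0.37332 = 1.9973 W/m².
ΔT = λ ΔF = 0.67 × 2.00 = 1.3400 K.

ΔF = 2.00 W/m²; ΔT = 1.3 K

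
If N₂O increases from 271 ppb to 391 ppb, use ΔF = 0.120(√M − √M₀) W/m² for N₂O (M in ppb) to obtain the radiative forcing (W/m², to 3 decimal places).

ΔF = 0.397 W/m²

N₂O: 0.120 × (√391 − √271) = 0.120 × (19.7737 − 16.4621) = 0.120 × 3.3116 = 0.3974 W/m².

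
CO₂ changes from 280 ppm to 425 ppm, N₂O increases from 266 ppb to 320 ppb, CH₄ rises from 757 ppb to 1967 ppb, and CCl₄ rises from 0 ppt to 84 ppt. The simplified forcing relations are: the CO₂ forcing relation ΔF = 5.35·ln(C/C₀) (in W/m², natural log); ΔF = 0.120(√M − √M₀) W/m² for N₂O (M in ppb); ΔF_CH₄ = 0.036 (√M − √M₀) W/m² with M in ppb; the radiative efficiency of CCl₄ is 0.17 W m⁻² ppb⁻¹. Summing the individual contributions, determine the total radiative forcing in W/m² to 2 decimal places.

ΔF = 3.04 W/m²

CO₂: 5.35 × ln(425/280) = 5.35 × ln(1.51786) = 5.35 × 0.41730 = 2.2326 W/m².
N₂O: 0.120 × (√320 − √266) = 0.120 × (17.8885 − 16.3095) = 0.120 × 1.5790 = 0.1895 W/m².
CH₄: 0.036 × (√1967 − √757) = 0.036 × (44.3509 − 27.5136) = 0.036 × 16.8373 = 0.6061 W/m².
CCl₄: Δ = 84 − 0 = 84 ppt = 0.084 ppb; ΔF = 0.17 × 0.084 = 0.0143 W/m².
Total ΔF = 2.2326 + 0.1895 + 0.6061 + 0.0143 = 3.0425 W/m².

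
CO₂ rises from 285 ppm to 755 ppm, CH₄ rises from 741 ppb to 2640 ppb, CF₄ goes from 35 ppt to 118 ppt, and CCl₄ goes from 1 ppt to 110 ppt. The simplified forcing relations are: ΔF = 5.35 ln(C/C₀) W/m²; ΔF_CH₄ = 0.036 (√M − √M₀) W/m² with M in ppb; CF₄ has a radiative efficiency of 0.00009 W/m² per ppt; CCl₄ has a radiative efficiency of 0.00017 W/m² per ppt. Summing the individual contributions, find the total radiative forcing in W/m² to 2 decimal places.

ΔF = 6.11 W/m²

CO₂: 5.35 × ln(755/285) = 5.35 × ln(2.64912) = 5.35 × 0.97423 = 5.2121 W/m².
CH₄: 0.036 × (√2640 − √741) = 0.036 × (51.3809 − 27.2213) = 0.036 × 24.1596 = 0.8697 W/m².
CF₄: ΔF = 0.00009 × (118 − 35) = 0.00009 × 83 = 0.0075 W/m².
CCl₄: ΔF = 0.00017 × (110 − 1) = 0.00017 × 109 = 0.0185 W/m².
Total ΔF = 5.2121 + 0.8697 + 0.0075 + 0.0185 = 6.1078 W/m².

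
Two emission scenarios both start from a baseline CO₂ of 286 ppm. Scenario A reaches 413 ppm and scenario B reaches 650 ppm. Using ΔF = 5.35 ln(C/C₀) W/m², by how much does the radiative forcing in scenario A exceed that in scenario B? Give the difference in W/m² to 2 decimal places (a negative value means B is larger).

ΔF_A − ΔF_B = -2.43 W/m²

ΔF_A = 5.35 ln(413/286) = 5.35 × 0.36746 = 1.9659 W/m².
ΔF_B = 5.35 ln(650/286) = 5.35 × 0.82098 = 4.3922 W/m².
Difference: 1.9659 − 4.3922 = -2.4263 W/m².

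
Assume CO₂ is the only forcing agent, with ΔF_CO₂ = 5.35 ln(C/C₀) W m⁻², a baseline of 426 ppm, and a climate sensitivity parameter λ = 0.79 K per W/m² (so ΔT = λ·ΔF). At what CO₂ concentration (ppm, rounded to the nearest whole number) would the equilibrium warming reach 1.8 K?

Required forcing: ΔF = ΔT/λ = 1.8/0.79 = 2.2785 W/m².
Then ln(C/426) = ΔF/5.35 = 2.2785/5.35 = 0.42589.
So C = 426 × e^0.42589 = 426 × 1.53095 = 652.18 ppm.

C ≈ 652 ppm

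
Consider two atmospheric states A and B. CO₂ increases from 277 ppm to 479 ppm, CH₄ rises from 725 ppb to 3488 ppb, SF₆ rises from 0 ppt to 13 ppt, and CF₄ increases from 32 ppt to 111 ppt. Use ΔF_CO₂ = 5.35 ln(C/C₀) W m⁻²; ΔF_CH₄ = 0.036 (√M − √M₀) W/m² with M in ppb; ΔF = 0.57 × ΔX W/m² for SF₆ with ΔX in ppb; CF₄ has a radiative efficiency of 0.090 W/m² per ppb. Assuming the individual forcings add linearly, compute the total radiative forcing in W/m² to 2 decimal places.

CO₂: 5.35 × ln(479/277) = 5.35 × ln(1.72924) = 5.35 × 0.54768 = 2.9301 W/m².
CH₄: 0.036 × (√3488 − √725) = 0.036 × (59.0593 − 26.9258) = 0.036 × 32.1335 = 1.1568 W/m².
SF₆: Δ = 13 − 0 = 13 ppt = 0.013 ppb; ΔF = 0.57 × 0.013 = 0.0074 W/m².
CF₄: Δ = 111 − 32 = 79 ppt = 0.079 ppb; ΔF = 0.090 × 0.079 = 0.0071 W/m².
Total ΔF = 2.9301 + 1.1568 + 0.0074 + 0.0071 = 4.1014 W/m².

ΔF = 4.10 W/m²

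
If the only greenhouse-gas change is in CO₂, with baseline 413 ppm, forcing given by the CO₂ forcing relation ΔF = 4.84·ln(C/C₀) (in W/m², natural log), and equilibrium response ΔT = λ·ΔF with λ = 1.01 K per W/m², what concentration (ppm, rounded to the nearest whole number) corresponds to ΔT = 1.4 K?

C ≈ 550 ppm

Required forcing: ΔF = ΔT/λ = 1.4/1.01 = 1.3861 W/m².
Then ln(C/413) = ΔF/4.84 = 1.3861/4.84 = 0.28638.
So C = 413 × e^0.28638 = 413 × 1.33160 = 549.95 ppm.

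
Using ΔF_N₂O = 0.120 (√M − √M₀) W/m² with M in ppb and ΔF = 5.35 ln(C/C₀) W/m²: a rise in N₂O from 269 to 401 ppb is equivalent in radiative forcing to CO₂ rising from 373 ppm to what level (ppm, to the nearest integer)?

C ≈ 405 ppm

N₂O forcing: 0.120 × (√401 − √269) = 0.120 × (20.0250 − 16.4012) = 0.120 × 3.6238 = 0.43486 W/m².
Set 5.35 ln(C/373) = 0.43486: ln(C/373) = 0.43486/5.35 = 0.08128, so C = 373 × e^0.08128 = 373 × 1.08467 = 404.58 ppm.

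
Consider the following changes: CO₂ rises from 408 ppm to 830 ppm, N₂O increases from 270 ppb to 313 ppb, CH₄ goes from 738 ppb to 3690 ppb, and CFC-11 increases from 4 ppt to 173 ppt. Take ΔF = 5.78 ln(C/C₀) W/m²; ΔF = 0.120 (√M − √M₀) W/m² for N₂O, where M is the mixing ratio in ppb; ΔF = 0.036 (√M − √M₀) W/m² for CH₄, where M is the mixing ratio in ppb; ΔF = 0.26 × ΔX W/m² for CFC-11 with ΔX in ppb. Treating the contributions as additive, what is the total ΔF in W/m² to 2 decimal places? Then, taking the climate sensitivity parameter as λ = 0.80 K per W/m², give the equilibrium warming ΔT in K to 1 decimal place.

ΔF = 5.51 W/m²; ΔT = 4.4 K

CO₂: 5.78 × ln(830/408) = 5.78 × ln(2.03431) = 5.78 × 0.71016 = 4.1047 W/m².
N₂O: 0.120 × (√313 − √270) = 0.120 × (17.6918 − 16.4317) = 0.120 × 1.2601 = 0.1512 W/m².
CH₄: 0.036 × (√3690 − √738) = 0.036 × (60.7454 − 27.1662) = 0.036 × 33.5792 = 1.2089 W/m².
CFC-11: Δ = 173 − 4 = 169 ppt = 0.169 ppb; ΔF = 0.26 × 0.169 = 0.0439 W/m².
Total ΔF = 4.1047 + 0.1512 + 1.2089 + 0.0439 = 5.5087 W/m².
ΔT = λ ΔF = 0.80 × 5.51 = 4.4080 K.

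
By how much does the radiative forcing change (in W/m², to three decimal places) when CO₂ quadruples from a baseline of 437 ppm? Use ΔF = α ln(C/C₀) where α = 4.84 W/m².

ΔF = 6.710 W/m²

ΔF = 4.84 × ln(4) = 4.84 × 1.38629 = 6.7096 W/m².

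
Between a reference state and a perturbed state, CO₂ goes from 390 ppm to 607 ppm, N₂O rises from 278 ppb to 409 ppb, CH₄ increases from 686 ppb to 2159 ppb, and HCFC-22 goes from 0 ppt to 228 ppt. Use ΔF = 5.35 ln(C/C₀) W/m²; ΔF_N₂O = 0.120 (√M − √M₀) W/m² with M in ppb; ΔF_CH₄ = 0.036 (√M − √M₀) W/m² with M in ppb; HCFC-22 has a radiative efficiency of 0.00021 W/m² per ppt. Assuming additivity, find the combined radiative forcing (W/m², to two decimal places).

CO₂: 5.35 × ln(607/390) = 5.35 × ln(1.55641) = 5.35 × 0.44238 = 2.3667 W/m².
N₂O: 0.120 × (√409 − √278) = 0.120 × (20.2237 − 16.6733) = 0.120 × 3.5504 = 0.4260 W/m².
CH₄: 0.036 × (√2159 − √686) = 0.036 × (46.4650 − 26.1916) = 0.036 × 20.2734 = 0.7298 W/m².
HCFC-22: ΔF = 0.00021 × (228 − 0) = 0.00021 × 228 = 0.0479 W/m².
Total ΔF = 2.3667 + 0.4260 + 0.7298 + 0.0479 = 3.5704 W/m².

ΔF = 3.57 W/m²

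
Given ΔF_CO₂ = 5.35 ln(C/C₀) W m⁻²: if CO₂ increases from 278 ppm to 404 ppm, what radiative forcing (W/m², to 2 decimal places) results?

ΔF = 2.00 W/m²

CO₂ absorption bands are partially saturated, so forcing scales with the logarithm of the concentration ratio.
CO₂: 5.35 × ln(404/278) = 5.35 × ln(1.45324) = 5.35 × 0.37380 = 1.9998 W/m².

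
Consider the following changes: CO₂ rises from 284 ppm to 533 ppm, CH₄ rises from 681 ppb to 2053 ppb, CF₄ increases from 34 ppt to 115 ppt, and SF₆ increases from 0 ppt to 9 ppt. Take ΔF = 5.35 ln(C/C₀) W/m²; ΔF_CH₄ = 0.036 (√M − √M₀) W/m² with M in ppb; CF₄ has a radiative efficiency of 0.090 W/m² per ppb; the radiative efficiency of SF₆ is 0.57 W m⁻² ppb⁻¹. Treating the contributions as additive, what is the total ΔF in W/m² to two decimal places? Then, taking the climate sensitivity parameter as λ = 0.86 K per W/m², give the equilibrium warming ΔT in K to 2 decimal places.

ΔF = 4.07 W/m²; ΔT = 3.50 K

CO₂: 5.35 × ln(533/284) = 5.35 × ln(1.87676) = 5.35 × 0.62955 = 3.3681 W/m².
CH₄: 0.036 × (√2053 − √681) = 0.036 × (45.3100 − 26.0960) = 0.036 × 19.2140 = 0.6917 W/m².
CF₄: Δ = 115 − 34 = 81 ppt = 0.081 ppb; ΔF = 0.090 × 0.081 = 0.0073 W/m².
SF₆: Δ = 9 − 0 = 9 ppt = 0.009 ppb; ΔF = 0.57 × 0.009 = 0.0051 W/m².
Total ΔF = 3.3681 + 0.6917 + 0.0073 + 0.0051 = 4.0722 W/m².
ΔT = λ ΔF = 0.86 × 4.07 = 3.5002 K.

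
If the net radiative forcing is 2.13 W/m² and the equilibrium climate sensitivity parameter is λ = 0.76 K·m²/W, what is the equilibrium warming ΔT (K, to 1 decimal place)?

ΔT = 1.6 K

ΔT = λ ΔF = 0.76 × 2.13 = 1.6188 K.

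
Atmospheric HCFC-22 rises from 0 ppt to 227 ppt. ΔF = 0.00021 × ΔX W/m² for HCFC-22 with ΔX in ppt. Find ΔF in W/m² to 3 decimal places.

ΔF = 0.048 W/m²

HCFC-22: ΔF = 0.00021 × (227 − 0) = 0.00021 × 227 = 0.0477 W/m².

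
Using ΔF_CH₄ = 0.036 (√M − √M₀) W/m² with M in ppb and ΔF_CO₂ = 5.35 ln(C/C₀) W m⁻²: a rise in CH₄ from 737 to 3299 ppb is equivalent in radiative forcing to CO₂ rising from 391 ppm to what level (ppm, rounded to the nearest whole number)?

C ≈ 479 ppm

CH₄ forcing: 0.036 × (√3299 − √737) = 0.036 × (57.4369 − 27.1477) = 0.036 × 30.2892 = 1.09041 W/m².
Set 5.35 ln(C/391) = 1.09041: ln(C/391) = 1.09041/5.35 = 0.20381, so C = 391 × e^0.20381 = 391 × 1.22607 = 479.39 ppm.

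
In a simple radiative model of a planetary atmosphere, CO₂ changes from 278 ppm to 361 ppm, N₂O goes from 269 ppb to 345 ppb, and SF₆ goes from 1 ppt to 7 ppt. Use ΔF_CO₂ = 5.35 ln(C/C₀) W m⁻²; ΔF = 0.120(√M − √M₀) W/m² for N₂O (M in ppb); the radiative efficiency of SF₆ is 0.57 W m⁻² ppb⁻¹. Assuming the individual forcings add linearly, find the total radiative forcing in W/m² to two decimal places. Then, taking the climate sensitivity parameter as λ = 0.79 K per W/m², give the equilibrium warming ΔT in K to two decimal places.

ΔF = 1.66 W/m²; ΔT = 1.31 K

CO₂: 5.35 × ln(361/278) = 5.35 × ln(1.29856) = 5.35 × 0.26126 = 1.3977 W/m².
N₂O: 0.120 × (√345 − √269) = 0.120 × (18.5742 − 16.4012) = 0.120 × 2.1730 = 0.2608 W/m².
SF₆: Δ = 7 − 1 = 6 ppt = 0.006 ppb; ΔF = 0.57 × 0.006 = 0.0034 W/m².
Total ΔF = 1.3977 + 0.2608 + 0.0034 = 1.6619 W/m².
ΔT = λ ΔF = 0.79 × 1.66 = 1.3114 K.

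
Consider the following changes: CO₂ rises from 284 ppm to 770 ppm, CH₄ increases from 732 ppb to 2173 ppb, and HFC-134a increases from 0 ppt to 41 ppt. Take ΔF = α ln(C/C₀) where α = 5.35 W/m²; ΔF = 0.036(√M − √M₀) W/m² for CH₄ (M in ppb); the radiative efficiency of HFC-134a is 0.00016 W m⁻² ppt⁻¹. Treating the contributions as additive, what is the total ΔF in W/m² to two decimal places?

CO₂: 5.35 × ln(770/284) = 5.35 × ln(2.71127) = 5.35 × 0.99742 = 5.3362 W/m².
CH₄: 0.036 × (√2173 − √732) = 0.036 × (46.6154 − 27.0555) = 0.036 × 19.5599 = 0.7042 W/m².
HFC-134a: ΔF = 0.00016 × (41 − 0) = 0.00016 × 41 = 0.0066 W/m².
Total ΔF = 5.3362 + 0.7042 + 0.0066 = 6.0470 W/m².

ΔF = 6.05 W/m²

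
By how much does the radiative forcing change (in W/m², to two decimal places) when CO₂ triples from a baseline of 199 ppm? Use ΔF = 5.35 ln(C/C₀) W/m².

ΔF = 5.35 × ln(3) = 5.35 × 1.09861 = 5.8776 W/m².

ΔF = 5.88 W/m²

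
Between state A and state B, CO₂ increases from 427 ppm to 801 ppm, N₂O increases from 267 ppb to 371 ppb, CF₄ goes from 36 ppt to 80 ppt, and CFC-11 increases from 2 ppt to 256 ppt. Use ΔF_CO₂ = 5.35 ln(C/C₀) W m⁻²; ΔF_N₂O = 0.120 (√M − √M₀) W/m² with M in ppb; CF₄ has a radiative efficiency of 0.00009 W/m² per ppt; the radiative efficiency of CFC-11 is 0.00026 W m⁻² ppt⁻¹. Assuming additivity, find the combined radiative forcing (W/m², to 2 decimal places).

CO₂: 5.35 × ln(801/427) = 5.35 × ln(1.87588) = 5.35 × 0.62908 = 3.3656 W/m².
N₂O: 0.120 × (√371 − √267) = 0.120 × (19.2614 − 16.3401) = 0.120 × 2.9213 = 0.3506 W/m².
CF₄: ΔF = 0.00009 × (80 − 36) = 0.00009 × 44 = 0.0040 W/m².
CFC-11: ΔF = 0.00026 × (256 − 2) = 0.00026 × 254 = 0.0660 W/m².
Total ΔF = 3.3656 + 0.3506 + 0.0040 + 0.0660 = 3.7862 W/m².

ΔF = 3.79 W/m²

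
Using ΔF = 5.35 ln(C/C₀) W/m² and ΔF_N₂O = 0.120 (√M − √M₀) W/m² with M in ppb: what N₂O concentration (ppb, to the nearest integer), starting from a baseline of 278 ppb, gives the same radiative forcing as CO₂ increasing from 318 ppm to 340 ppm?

M ≈ 386 ppb

CO₂ forcing: 5.35 × ln(340/318) = 5.35 × 0.066894 = 0.35788 W/m².
Set 0.120(√M − √278) = 0.35788: √M = 0.35788/0.120 + √278 = 2.9823 + 16.6733 = 19.6556.
M = (19.6556)² = 386.34 ppb.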